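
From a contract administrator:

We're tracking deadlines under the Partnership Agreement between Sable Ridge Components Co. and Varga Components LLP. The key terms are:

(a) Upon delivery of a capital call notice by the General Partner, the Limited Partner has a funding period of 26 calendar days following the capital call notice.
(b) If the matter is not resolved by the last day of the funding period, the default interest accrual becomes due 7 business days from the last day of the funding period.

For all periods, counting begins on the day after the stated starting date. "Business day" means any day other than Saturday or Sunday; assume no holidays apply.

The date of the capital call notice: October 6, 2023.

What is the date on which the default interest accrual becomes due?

November 10, 2023

The last day of the funding period: 26 calendar days after October 6, 2023 is November 1, 2023.
The date on which the default interest accrual becomes due: 7 business days after Wednesday, November 1, 2023, skipping weekends — Nov 2, Nov 3, Nov 6, Nov 7, Nov 8, Nov 9, Nov 10 — lands on Friday, November 10, 2023.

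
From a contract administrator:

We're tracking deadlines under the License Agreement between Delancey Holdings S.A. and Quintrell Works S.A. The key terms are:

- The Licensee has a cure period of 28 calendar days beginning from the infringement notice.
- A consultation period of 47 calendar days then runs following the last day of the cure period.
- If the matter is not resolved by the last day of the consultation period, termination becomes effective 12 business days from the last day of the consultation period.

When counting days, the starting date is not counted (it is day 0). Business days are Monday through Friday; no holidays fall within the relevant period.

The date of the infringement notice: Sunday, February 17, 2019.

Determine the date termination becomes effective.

The last day of the cure period: 28 calendar days after February 17, 2019 is March 17, 2019.
The last day of the consultation period: March 17, 2019 + 47 days = May 3, 2019.
From Friday, May 3, 2019, 12 business days (May 6, May 7, May 8, May 9, …, May 17, May 20, May 21, skipping weekends) brings us to Tuesday, May 21, 2019, which is the date termination becomes effective.

May 21, 2019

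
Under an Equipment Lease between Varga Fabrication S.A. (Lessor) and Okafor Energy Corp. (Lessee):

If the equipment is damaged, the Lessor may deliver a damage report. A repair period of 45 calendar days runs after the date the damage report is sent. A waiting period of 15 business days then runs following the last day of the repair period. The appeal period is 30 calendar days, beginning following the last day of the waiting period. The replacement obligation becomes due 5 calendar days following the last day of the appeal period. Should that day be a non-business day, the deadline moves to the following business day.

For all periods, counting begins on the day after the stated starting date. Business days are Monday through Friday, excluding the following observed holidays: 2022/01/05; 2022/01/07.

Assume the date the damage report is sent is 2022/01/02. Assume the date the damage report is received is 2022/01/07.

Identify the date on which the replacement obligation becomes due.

2022/04/13

The last day of the repair period: 45 calendar days after 2022/01/02 is 2022/02/16.
From Wednesday, 2022/02/16, 15 business days (Feb 17, Feb 18, Feb 21, Feb 22, …, Mar 7, Mar 8, Mar 9, skipping weekends) brings us to Wednesday, 2022/03/09, which is the last day of the waiting period.
The last day of the appeal period: 2022/03/09 + 30 days = 2022/04/08.
The date on which the replacement obligation becomes due: 5 calendar days after 2022/04/08 is 2022/04/13. 2022/04/13 is a Wednesday and is not a listed holiday, so no roll-forward applies.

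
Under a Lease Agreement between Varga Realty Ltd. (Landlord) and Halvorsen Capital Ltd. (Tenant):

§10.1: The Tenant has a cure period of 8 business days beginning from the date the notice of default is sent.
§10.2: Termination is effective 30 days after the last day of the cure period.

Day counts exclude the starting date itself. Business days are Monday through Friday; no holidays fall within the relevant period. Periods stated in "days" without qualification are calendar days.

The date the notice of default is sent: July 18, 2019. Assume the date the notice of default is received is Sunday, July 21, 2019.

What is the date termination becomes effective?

August 29, 2019

From Thursday, July 18, 2019, 8 business days (Jul 19, Jul 22, Jul 23, Jul 24, Jul 25, Jul 26, Jul 29, Jul 30, skipping weekends) brings us to Tuesday, July 30, 2019, which is the last day of the cure period.
The date termination becomes effective: July 30, 2019 + 30 days = August 29, 2019.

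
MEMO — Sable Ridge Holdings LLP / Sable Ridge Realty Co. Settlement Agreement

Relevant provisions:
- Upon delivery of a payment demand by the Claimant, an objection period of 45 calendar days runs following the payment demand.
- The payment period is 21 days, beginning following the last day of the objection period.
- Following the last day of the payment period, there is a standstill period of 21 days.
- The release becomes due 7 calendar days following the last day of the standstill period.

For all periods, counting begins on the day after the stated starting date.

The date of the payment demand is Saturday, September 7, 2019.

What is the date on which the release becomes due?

December 10, 2019

Adding 45 calendar days to September 7, 2019 gives October 22, 2019, which is the last day of the objection period.
The last day of the payment period: October 22, 2019 + 21 days = November 12, 2019.
The last day of the standstill period: 21 calendar days after November 12, 2019 is December 3, 2019.
Adding 7 calendar days to December 3, 2019 gives December 10, 2019, which is the date on which the release becomes due.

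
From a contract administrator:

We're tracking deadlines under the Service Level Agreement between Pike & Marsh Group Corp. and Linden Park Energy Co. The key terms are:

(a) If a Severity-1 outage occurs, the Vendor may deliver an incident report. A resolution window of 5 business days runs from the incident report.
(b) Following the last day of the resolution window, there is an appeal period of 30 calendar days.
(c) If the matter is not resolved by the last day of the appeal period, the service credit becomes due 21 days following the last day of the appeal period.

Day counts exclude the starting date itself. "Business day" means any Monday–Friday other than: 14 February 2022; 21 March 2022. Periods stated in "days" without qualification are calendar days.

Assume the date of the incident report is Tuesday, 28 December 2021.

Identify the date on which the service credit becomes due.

24 February 2022

The last day of the resolution window: counting 5 business days from Tuesday, 28 December 2021 (Dec 29, Dec 30, Dec 31, Jan 3, Jan 4, skipping weekends) reaches Tuesday, 4 January 2022.
Adding 30 calendar days to 4 January 2022 gives 3 February 2022, which is the last day of the appeal period.
The date on which the service credit becomes due: 21 calendar days after 3 February 2022 is 24 February 2022.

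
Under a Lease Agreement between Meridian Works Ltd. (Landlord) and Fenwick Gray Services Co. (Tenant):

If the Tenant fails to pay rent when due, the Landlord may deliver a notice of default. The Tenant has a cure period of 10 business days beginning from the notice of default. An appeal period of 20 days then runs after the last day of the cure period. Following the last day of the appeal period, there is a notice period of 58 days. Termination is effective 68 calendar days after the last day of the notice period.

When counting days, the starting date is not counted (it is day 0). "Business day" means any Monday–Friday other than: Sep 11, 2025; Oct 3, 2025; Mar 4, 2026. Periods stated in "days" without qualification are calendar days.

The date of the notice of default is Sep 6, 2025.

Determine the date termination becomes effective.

Feb 15, 2026

The last day of the cure period: 10 business days after Saturday, Sep 6, 2025, skipping weekends and the listed holiday on Sep 11 — Sep 8, Sep 9, Sep 10, Sep 12, Sep 15, Sep 16, Sep 17, Sep 18, Sep 19, Sep 22 — lands on Monday, Sep 22, 2025.
The last day of the appeal period: Sep 22, 2025 + 20 days = Oct 12, 2025.
Adding 58 calendar days to Oct 12, 2025 gives Dec 9, 2025, which is the last day of the notice period.
The date termination becomes effective: Dec 9, 2025 + 68 days = Feb 15, 2026.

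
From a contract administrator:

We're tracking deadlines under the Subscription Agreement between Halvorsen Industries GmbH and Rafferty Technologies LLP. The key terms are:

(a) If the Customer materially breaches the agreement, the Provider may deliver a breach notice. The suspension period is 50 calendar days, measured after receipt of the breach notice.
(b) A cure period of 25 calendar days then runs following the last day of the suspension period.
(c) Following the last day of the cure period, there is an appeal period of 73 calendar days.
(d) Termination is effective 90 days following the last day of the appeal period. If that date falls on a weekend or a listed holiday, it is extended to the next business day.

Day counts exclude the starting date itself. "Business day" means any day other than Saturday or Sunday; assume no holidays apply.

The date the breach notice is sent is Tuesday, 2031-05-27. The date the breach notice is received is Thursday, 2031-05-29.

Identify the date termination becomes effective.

2032-01-22

The last day of the suspension period: 2031-05-29 + 50 days = 2031-07-18.
Adding 25 calendar days to 2031-07-18 gives 2031-08-12, which is the last day of the cure period.
The last day of the appeal period: 73 calendar days after 2031-08-12 is 2031-10-24.
The date termination becomes effective: 90 calendar days after 2031-10-24 is 2032-01-22. 2032-01-22 is a Thursday, so no roll-forward applies.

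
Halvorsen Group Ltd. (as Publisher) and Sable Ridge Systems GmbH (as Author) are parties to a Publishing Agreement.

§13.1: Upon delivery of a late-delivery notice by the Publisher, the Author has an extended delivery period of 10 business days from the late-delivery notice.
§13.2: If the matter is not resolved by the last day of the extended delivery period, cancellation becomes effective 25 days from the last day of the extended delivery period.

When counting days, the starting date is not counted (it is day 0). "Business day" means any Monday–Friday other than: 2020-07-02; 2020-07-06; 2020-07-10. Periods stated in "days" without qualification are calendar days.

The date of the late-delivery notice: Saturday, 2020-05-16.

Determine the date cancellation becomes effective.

2020-06-23

From Saturday, 2020-05-16, 10 business days (May 18, May 19, May 20, May 21, May 22, May 25, May 26, May 27, May 28, May 29, skipping weekends) brings us to Friday, 2020-05-29, which is the last day of the extended delivery period.
The date cancellation becomes effective: 2020-05-29 + 25 days = 2020-06-23.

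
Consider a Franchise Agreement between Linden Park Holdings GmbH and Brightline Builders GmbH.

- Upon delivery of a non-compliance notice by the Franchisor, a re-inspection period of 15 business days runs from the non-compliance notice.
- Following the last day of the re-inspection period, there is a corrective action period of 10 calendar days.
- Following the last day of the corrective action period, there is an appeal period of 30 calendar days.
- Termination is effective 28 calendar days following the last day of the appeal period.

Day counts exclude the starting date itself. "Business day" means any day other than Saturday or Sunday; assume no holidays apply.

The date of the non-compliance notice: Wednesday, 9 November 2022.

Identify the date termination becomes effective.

The last day of the re-inspection period: 15 business days after Wednesday, 9 November 2022, skipping weekends — Nov 10, Nov 11, Nov 14, Nov 15, …, Nov 28, Nov 29, Nov 30 — lands on Wednesday, 30 November 2022.
Adding 10 calendar days to 30 November 2022 gives 10 December 2022, which is the last day of the corrective action period.
The last day of the appeal period: 30 calendar days after 10 December 2022 is 9 January 2023.
The date termination becomes effective: 28 calendar days after 9 January 2023 is 6 February 2023.

6 February 2023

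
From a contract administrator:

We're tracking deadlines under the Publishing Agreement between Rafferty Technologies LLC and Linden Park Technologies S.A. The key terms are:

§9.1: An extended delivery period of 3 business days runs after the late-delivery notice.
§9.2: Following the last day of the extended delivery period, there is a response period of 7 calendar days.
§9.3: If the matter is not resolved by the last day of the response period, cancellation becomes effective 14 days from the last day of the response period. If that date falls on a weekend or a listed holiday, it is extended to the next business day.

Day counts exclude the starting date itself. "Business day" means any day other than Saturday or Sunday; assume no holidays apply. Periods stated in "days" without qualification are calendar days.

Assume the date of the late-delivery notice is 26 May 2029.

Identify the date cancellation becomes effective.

20 June 2029

The last day of the extended delivery period: counting 3 business days from Saturday, 26 May 2029 (May 28, May 29, May 30, skipping weekends) reaches Wednesday, 30 May 2029.
The last day of the response period: 30 May 2029 + 7 days = 6 June 2029.
The date cancellation becomes effective: 14 calendar days after 6 June 2029 is 20 June 2029. 20 June 2029 is a Wednesday, so no roll-forward applies.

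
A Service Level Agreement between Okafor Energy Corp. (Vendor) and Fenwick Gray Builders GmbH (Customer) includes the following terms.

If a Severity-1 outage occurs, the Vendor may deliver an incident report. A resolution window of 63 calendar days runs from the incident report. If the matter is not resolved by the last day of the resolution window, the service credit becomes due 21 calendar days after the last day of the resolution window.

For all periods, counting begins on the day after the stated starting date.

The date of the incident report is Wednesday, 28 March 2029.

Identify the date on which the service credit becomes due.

20 June 2029

The last day of the resolution window: 63 calendar days after 28 March 2029 is 30 May 2029.
The date on which the service credit becomes due: 30 May 2029 + 21 days = 20 June 2029.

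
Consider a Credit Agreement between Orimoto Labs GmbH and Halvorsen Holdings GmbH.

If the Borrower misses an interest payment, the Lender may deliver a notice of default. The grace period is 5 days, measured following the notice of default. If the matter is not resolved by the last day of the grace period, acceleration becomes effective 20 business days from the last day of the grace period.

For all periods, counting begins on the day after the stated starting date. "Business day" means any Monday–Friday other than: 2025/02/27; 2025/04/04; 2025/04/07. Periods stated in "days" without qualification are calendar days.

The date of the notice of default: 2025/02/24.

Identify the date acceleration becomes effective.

Adding 5 calendar days to 2025/02/24 gives 2025/03/01, which is the last day of the grace period.
The date acceleration becomes effective: 20 business days after Saturday, 2025/03/01, skipping weekends — Mar 3, Mar 4, Mar 5, Mar 6, …, Mar 26, Mar 27, Mar 28 — lands on Friday, 2025/03/28.

2025/03/28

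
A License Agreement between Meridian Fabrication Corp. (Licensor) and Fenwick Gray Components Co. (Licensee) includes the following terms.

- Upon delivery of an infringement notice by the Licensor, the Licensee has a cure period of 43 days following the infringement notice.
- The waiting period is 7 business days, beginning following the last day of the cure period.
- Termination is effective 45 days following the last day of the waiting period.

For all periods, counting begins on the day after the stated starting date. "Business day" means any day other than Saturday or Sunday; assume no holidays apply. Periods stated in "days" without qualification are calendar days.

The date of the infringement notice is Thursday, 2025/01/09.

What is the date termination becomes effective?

2025/04/18

Adding 43 calendar days to 2025/01/09 gives 2025/02/21, which is the last day of the cure period.
The last day of the waiting period: counting 7 business days from Friday, 2025/02/21 (Feb 24, Feb 25, Feb 26, Feb 27, Feb 28, Mar 3, Mar 4, skipping weekends) reaches Tuesday, 2025/03/04.
Adding 45 calendar days to 2025/03/04 gives 2025/04/18, which is the date termination becomes effective.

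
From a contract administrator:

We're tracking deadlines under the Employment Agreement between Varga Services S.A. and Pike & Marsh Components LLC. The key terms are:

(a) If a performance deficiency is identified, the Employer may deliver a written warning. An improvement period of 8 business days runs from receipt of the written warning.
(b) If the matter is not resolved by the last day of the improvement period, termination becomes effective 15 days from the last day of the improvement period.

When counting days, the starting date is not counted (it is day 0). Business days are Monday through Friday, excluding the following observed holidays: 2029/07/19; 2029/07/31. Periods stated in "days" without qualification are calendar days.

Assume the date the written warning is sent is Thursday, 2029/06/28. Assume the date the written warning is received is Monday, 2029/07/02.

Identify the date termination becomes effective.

2029/07/27

The last day of the improvement period: counting 8 business days from Monday, 2029/07/02 (Jul 3, Jul 4, Jul 5, Jul 6, Jul 9, Jul 10, Jul 11, Jul 12, skipping weekends) reaches Thursday, 2029/07/12.
Adding 15 calendar days to 2029/07/12 gives 2029/07/27, which is the date termination becomes effective.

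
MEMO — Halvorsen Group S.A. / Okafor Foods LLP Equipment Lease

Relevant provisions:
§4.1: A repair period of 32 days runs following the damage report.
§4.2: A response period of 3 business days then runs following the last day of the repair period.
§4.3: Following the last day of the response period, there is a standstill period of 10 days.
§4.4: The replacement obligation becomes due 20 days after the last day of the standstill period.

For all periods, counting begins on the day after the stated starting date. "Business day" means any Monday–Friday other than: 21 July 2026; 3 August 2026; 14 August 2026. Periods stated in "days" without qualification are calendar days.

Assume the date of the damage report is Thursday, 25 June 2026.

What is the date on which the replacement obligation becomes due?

29 August 2026

The last day of the repair period: 32 calendar days after 25 June 2026 is 27 July 2026.
From Monday, 27 July 2026, 3 business days (Jul 28, Jul 29, Jul 30, skipping weekends) brings us to Thursday, 30 July 2026, which is the last day of the response period.
Adding 10 calendar days to 30 July 2026 gives 9 August 2026, which is the last day of the standstill period.
The date on which the replacement obligation becomes due: 9 August 2026 + 20 days = 29 August 2026.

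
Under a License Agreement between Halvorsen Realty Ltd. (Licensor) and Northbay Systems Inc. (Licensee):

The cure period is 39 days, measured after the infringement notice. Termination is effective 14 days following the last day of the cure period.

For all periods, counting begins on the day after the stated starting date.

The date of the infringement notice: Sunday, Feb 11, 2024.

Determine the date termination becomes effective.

The last day of the cure period: Feb 11, 2024 + 39 days = Mar 21, 2024.
The date termination becomes effective: Mar 21, 2024 + 14 days = Apr 4, 2024.

Apr 4, 2024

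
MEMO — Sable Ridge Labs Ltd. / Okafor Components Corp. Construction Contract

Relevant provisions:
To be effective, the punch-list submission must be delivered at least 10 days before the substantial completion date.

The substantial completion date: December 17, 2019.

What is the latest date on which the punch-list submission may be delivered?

December 17, 2019 minus 10 days is December 7, 2019.

December 7, 2019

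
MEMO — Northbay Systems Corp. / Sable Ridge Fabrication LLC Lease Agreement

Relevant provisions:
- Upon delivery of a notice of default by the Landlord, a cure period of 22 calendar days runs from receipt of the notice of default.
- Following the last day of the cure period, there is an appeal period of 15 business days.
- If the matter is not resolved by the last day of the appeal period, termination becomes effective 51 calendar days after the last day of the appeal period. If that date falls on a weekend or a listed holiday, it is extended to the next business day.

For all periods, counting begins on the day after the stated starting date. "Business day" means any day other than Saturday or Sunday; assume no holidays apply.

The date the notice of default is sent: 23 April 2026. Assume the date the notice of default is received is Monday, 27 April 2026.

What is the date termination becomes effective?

The last day of the cure period: 22 calendar days after 27 April 2026 is 19 May 2026.
The last day of the appeal period: counting 15 business days from Tuesday, 19 May 2026 (May 20, May 21, May 22, May 25, …, Jun 5, Jun 8, Jun 9, skipping weekends) reaches Tuesday, 9 June 2026.
The date termination becomes effective: 9 June 2026 + 51 days = 30 July 2026. 30 July 2026 is a Thursday, so no roll-forward applies.

30 July 2026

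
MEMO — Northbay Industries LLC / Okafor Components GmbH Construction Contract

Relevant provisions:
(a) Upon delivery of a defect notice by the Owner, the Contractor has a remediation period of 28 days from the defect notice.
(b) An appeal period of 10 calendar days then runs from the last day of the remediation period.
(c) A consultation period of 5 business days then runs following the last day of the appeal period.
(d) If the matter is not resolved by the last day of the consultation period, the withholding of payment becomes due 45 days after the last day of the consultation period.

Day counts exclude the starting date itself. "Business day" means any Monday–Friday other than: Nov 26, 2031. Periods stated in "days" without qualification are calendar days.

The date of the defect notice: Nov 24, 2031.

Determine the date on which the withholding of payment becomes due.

Feb 22, 2032

The last day of the remediation period: 28 calendar days after Nov 24, 2031 is Dec 22, 2031.
The last day of the appeal period: Dec 22, 2031 + 10 days = Jan 1, 2032.
From Thursday, Jan 1, 2032, 5 business days (Jan 2, Jan 5, Jan 6, Jan 7, Jan 8, skipping weekends) brings us to Thursday, Jan 8, 2032, which is the last day of the consultation period.
The date on which the withholding of payment becomes due: 45 calendar days after Jan 8, 2032 is Feb 22, 2032.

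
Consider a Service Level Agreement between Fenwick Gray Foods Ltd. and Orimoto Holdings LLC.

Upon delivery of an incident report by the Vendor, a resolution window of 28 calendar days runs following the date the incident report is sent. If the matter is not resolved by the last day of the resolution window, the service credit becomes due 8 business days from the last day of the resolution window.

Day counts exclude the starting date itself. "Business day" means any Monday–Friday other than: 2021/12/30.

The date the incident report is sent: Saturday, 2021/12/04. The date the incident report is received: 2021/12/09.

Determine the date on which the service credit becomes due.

The last day of the resolution window: 2021/12/04 + 28 days = 2022/01/01.
The date on which the service credit becomes due: counting 8 business days from Saturday, 2022/01/01 (Jan 3, Jan 4, Jan 5, Jan 6, Jan 7, Jan 10, Jan 11, Jan 12, skipping weekends) reaches Wednesday, 2022/01/12.

2022/01/12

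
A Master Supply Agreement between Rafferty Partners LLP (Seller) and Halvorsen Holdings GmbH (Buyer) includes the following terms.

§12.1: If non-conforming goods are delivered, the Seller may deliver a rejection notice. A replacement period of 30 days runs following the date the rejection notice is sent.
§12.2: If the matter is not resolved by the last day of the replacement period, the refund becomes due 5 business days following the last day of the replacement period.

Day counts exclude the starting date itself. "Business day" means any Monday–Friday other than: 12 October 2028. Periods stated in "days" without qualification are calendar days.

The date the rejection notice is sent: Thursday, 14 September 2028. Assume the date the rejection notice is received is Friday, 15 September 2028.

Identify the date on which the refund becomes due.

The last day of the replacement period: 30 calendar days after 14 September 2028 is 14 October 2028.
From Saturday, 14 October 2028, 5 business days (Oct 16, Oct 17, Oct 18, Oct 19, Oct 20, skipping weekends) brings us to Friday, 20 October 2028, which is the date on which the refund becomes due.

20 October 2028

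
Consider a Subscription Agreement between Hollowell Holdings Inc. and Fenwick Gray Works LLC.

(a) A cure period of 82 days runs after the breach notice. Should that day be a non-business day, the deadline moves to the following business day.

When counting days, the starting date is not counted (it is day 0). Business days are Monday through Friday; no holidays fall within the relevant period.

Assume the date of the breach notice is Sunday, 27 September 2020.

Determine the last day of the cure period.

The last day of the cure period: 82 calendar days after 27 September 2020 is 18 December 2020. 18 December 2020 is a Friday, so no roll-forward applies.

18 December 2020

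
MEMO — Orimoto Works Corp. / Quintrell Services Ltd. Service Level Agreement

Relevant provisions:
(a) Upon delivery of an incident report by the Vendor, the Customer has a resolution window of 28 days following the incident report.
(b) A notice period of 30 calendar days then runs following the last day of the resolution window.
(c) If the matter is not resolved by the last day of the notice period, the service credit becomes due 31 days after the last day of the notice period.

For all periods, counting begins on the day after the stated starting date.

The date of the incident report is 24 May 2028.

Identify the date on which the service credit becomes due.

21 August 2028

The last day of the resolution window: 28 calendar days after 24 May 2028 is 21 June 2028.
The last day of the notice period: 30 calendar days after 21 June 2028 is 21 July 2028.
Adding 31 calendar days to 21 July 2028 gives 21 August 2028, which is the date on which the service credit becomes due.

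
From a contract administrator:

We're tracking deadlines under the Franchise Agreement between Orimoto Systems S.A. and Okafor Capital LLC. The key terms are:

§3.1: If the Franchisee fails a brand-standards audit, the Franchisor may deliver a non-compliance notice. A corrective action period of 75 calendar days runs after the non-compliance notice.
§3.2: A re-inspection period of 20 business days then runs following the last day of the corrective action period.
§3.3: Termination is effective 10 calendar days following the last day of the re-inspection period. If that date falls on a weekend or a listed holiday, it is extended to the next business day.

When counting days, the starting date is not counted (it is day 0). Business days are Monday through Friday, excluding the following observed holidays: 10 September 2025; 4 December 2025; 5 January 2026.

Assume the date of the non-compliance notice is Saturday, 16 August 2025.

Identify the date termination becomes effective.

Adding 75 calendar days to 16 August 2025 gives 30 October 2025, which is the last day of the corrective action period.
From Thursday, 30 October 2025, 20 business days (Oct 31, Nov 3, Nov 4, Nov 5, …, Nov 25, Nov 26, Nov 27, skipping weekends) brings us to Thursday, 27 November 2025, which is the last day of the re-inspection period.
The date termination becomes effective: 27 November 2025 + 10 days = 7 December 2025. That falls on a Sunday, so it rolls to the next business day, Monday, 8 December 2025.

8 December 2025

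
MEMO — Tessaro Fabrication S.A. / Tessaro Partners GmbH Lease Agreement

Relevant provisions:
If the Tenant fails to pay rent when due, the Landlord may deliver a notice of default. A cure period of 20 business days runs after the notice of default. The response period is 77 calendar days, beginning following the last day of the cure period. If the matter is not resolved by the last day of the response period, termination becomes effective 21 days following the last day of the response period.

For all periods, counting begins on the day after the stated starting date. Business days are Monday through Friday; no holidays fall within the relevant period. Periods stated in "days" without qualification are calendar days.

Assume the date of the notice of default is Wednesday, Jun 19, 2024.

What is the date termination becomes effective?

Oct 23, 2024

The last day of the cure period: 20 business days after Wednesday, Jun 19, 2024, skipping weekends — Jun 20, Jun 21, Jun 24, Jun 25, …, Jul 15, Jul 16, Jul 17 — lands on Wednesday, Jul 17, 2024.
The last day of the response period: 77 calendar days after Jul 17, 2024 is Oct 2, 2024.
The date termination becomes effective: Oct 2, 2024 + 21 days = Oct 23, 2024.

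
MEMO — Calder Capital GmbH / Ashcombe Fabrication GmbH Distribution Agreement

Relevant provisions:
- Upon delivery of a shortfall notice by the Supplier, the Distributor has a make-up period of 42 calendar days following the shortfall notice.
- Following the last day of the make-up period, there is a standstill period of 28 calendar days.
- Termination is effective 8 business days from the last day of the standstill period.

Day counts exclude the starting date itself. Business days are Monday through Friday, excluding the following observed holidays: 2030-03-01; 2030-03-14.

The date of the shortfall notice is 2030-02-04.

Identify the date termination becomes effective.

Adding 42 calendar days to 2030-02-04 gives 2030-03-18, which is the last day of the make-up period.
The last day of the standstill period: 28 calendar days after 2030-03-18 is 2030-04-15.
The date termination becomes effective: 8 business days after Monday, 2030-04-15, skipping weekends — Apr 16, Apr 17, Apr 18, Apr 19, Apr 22, Apr 23, Apr 24, Apr 25 — lands on Thursday, 2030-04-25.

2030-04-25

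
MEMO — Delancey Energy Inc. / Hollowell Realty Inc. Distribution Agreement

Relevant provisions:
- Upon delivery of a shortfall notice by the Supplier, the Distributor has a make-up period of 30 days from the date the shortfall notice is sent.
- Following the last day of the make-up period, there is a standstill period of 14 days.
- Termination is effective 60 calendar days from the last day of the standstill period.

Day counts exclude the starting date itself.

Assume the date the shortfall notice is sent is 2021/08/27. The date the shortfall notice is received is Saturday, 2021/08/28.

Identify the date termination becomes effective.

The last day of the make-up period: 30 calendar days after 2021/08/27 is 2021/09/26.
Adding 14 calendar days to 2021/09/26 gives 2021/10/10, which is the last day of the standstill period.
The date termination becomes effective: 2021/10/10 + 60 days = 2021/12/09.

2021/12/09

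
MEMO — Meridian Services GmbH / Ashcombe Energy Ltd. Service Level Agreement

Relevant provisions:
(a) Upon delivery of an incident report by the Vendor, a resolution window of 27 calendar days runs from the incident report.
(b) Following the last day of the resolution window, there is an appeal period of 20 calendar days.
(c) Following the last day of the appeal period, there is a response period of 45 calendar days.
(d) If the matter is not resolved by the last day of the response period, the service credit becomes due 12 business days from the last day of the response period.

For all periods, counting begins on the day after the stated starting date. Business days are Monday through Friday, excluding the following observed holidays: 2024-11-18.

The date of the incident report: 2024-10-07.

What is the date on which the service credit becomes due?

2025-01-23

The last day of the resolution window: 27 calendar days after 2024-10-07 is 2024-11-03.
The last day of the appeal period: 2024-11-03 + 20 days = 2024-11-23.
The last day of the response period: 2024-11-23 + 45 days = 2025-01-07.
The date on which the service credit becomes due: counting 12 business days from Tuesday, 2025-01-07 (Jan 8, Jan 9, Jan 10, Jan 13, …, Jan 21, Jan 22, Jan 23, skipping weekends) reaches Thursday, 2025-01-23.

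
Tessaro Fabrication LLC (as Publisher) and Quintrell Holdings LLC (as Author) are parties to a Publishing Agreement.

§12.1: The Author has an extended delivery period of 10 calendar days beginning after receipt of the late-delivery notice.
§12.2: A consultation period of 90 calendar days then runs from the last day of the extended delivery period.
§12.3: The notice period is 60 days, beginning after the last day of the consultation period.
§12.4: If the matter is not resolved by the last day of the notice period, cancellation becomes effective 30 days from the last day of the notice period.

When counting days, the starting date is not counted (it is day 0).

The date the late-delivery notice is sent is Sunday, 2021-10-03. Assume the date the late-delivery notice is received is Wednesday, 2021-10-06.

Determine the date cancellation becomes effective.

2022-04-14

Adding 10 calendar days to 2021-10-06 gives 2021-10-16, which is the last day of the extended delivery period.
Adding 90 calendar days to 2021-10-16 gives 2022-01-14, which is the last day of the consultation period.
The last day of the notice period: 60 calendar days after 2022-01-14 is 2022-03-15.
The date cancellation becomes effective: 2022-03-15 + 30 days = 2022-04-14.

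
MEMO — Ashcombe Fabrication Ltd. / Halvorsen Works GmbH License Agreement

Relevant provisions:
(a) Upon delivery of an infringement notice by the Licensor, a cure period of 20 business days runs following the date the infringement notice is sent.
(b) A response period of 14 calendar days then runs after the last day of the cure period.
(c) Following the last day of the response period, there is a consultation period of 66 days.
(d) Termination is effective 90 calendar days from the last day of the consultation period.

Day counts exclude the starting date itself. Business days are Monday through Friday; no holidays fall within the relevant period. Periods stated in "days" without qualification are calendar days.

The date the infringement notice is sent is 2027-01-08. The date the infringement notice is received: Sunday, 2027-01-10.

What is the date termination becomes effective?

The last day of the cure period: counting 20 business days from Friday, 2027-01-08 (Jan 11, Jan 12, Jan 13, Jan 14, …, Feb 3, Feb 4, Feb 5, skipping weekends) reaches Friday, 2027-02-05.
The last day of the response period: 14 calendar days after 2027-02-05 is 2027-02-19.
The last day of the consultation period: 66 calendar days after 2027-02-19 is 2027-04-26.
The date termination becomes effective: 90 calendar days after 2027-04-26 is 2027-07-25.

2027-07-25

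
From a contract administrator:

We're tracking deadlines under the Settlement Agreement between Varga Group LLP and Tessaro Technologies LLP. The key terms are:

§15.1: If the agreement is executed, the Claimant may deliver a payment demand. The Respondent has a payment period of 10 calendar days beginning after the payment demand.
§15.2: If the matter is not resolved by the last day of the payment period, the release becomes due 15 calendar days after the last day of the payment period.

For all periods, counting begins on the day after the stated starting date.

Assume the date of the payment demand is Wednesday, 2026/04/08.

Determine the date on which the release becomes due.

Adding 10 calendar days to 2026/04/08 gives 2026/04/18, which is the last day of the payment period.
The date on which the release becomes due: 2026/04/18 + 15 days = 2026/05/03.

2026/05/03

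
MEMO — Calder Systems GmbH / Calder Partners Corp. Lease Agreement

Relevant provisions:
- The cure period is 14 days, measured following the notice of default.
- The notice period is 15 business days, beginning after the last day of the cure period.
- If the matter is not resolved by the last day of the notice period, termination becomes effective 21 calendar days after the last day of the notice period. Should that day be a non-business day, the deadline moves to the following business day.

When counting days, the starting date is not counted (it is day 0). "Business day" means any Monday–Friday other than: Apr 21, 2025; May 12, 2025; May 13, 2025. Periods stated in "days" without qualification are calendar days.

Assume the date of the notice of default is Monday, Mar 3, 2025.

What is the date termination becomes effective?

Apr 28, 2025

The last day of the cure period: Mar 3, 2025 + 14 days = Mar 17, 2025.
The last day of the notice period: counting 15 business days from Monday, Mar 17, 2025 (Mar 18, Mar 19, Mar 20, Mar 21, …, Apr 3, Apr 4, Apr 7, skipping weekends) reaches Monday, Apr 7, 2025.
Adding 21 calendar days to Apr 7, 2025 gives Apr 28, 2025, which is the date termination becomes effective. Apr 28, 2025 is a Monday and is not a listed holiday, so no roll-forward applies.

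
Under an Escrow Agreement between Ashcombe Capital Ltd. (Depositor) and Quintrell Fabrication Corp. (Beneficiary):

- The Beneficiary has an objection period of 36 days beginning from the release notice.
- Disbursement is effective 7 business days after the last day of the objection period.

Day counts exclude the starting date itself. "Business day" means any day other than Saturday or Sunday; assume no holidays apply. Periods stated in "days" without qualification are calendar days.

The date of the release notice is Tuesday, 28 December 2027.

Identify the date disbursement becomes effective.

11 February 2028

Adding 36 calendar days to 28 December 2027 gives 2 February 2028, which is the last day of the objection period.
The date disbursement becomes effective: counting 7 business days from Wednesday, 2 February 2028 (Feb 3, Feb 4, Feb 7, Feb 8, Feb 9, Feb 10, Feb 11, skipping weekends) reaches Friday, 11 February 2028.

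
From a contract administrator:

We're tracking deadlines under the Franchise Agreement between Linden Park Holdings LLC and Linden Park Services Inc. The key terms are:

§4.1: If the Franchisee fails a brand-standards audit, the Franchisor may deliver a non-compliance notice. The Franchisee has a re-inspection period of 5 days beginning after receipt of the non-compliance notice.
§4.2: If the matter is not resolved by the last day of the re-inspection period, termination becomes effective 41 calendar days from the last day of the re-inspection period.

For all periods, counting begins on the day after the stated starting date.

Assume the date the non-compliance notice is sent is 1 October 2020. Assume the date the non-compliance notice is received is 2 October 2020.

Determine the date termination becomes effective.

17 November 2020

Adding 5 calendar days to 2 October 2020 gives 7 October 2020, which is the last day of the re-inspection period.
Adding 41 calendar days to 7 October 2020 gives 17 November 2020, which is the date termination becomes effective.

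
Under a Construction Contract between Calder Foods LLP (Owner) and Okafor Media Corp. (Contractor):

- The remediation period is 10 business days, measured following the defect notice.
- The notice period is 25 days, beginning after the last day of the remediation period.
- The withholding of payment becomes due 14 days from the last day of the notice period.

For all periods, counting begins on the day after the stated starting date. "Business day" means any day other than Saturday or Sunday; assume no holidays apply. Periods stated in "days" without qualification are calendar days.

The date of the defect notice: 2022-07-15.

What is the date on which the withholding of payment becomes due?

2022-09-06

From Friday, 2022-07-15, 10 business days (Jul 18, Jul 19, Jul 20, Jul 21, Jul 22, Jul 25, Jul 26, Jul 27, Jul 28, Jul 29, skipping weekends) brings us to Friday, 2022-07-29, which is the last day of the remediation period.
The last day of the notice period: 2022-07-29 + 25 days = 2022-08-23.
Adding 14 calendar days to 2022-08-23 gives 2022-09-06, which is the date on which the withholding of payment becomes due.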